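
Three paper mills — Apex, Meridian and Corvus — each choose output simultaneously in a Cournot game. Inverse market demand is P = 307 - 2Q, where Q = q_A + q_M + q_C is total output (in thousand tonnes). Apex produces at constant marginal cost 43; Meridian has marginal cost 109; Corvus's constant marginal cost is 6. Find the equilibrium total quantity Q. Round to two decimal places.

Apex's profit: π_A = (307 - 2Q)q_A - (43q_A). Setting ∂π_A/∂q_A = 0: 264 - 4q_A - 2(q_M + q_C) = 0.
Meridian's first-order condition: 198 - 4q_M - 2(q_A + q_C) = 0.
Corvus's first-order condition: 301 - 4q_C - 2(q_A + q_M) = 0.
Adding the 3 first-order conditions: 763 − 8Q = 0, so Q = 763/8.
Back-substituting: q_A = (264 − 763/4)/2 = 293/8, q_M = (198 − 763/4)/2 = 29/8, q_C = (301 − 763/4)/2 = 441/8.
Total output Q = 293/8 + 29/8 + 441/8 = 763/8.

95.38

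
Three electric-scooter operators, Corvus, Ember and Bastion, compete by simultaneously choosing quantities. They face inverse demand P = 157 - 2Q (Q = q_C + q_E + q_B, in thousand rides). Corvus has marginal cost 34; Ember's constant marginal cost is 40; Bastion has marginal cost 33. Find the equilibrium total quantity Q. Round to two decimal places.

Corvus's profit: π_C = (157 - 2Q)q_C - (34q_C). Setting ∂π_C/∂q_C = 0: 123 - 4q_C - 2(q_E + q_B) = 0.
Ember's first-order condition: 117 - 4q_E - 2(q_C + q_B) = 0.
Bastion's first-order condition: 124 - 4q_B - 2(q_C + q_E) = 0.
Adding the 3 conditions: 364 − 4Q − 4Q = 0, i.e. Q = 91/2.
Back-substituting: q_C = (123 − 91)/2 = 16, q_E = (117 − 91)/2 = 13, q_B = (124 − 91)/2 = 33/2.
Total output Q = 16 + 13 + 33/2 = 91/2.

45.50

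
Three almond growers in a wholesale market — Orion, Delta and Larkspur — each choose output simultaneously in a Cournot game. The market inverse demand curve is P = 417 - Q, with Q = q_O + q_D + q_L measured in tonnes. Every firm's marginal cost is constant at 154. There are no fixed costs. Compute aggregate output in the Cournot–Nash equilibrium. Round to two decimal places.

197.25

A representative firm's profit is π_i = q_i(417 - Q) - 154q_i.
Setting ∂π_i/∂q_i = 0 with rivals' quantities fixed: 263 - 2q_i - Σ_{j≠i} q_j = 0.
With identical firms every q_j equals q_i, so Σ_{j≠i} q_j = 2q_i and 263 = 4q_i, giving q_i = 263/4.
Total output Q = 263/4 + 263/4 + 263/4 = 789/4.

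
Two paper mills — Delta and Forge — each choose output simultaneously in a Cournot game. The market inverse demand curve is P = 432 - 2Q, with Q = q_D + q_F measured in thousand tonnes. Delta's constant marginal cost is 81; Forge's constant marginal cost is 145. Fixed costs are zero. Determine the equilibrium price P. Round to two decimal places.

219.33

Delta's profit: π_D = (432 - 2Q)q_D - (81q_D). Setting ∂π_D/∂q_D = 0: 351 - 4q_D - 2(q_F) = 0.
Forge's profit: π_F = (432 - 2Q)q_F - (145q_F). Setting ∂π_F/∂q_F = 0: 287 - 4q_F - 2(q_D) = 0.
So q_D = (351 - 2q_F)/4 and q_F = (287 - 2q_D)/4.
Substituting one into the other gives q_D = 415/6 and q_F = 223/6.
Total output Q = 319/3, so price P = 432 - 2·(319/3) = 658/3.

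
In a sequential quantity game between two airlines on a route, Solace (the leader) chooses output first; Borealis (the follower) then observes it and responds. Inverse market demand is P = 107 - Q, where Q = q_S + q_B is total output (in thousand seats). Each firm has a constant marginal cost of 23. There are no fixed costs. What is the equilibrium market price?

Solve by backward induction. Given q_S, the follower Borealis maximises π_B = (107 - q_S - q_B)q_B - 23q_B.
Follower FOC: 84 - q_S - 2q_B = 0, so q_B(q_S) = (84 - q_S)/2.
Solace substitutes q_B(q_S) into its own profit: π_S = q_S(107 - q_S - (84 - q_S)/2) - 23q_S = (65 - (1/2)q_S)q_S - 23q_S.
Leader FOC: 42 - q_S = 0, so q_S = 42.
Then q_B = (84 - 42)/2 = 21.
Total output Q = 63, so price P = 107 - 63 = 44.

44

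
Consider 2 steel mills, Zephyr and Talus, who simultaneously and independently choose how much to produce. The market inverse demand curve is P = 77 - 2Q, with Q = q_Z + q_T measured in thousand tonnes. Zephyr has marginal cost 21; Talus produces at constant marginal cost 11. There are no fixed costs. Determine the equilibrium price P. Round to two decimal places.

Zephyr's profit: π_Z = (77 - 2Q)q_Z - (21q_Z). Setting ∂π_Z/∂q_Z = 0: 56 - 4q_Z - 2(q_T) = 0.
Talus's profit: π_T = (77 - 2Q)q_T - (11q_T). Setting ∂π_T/∂q_T = 0: 66 - 4q_T - 2(q_Z) = 0.
Rearranging gives the reaction functions q_Z = (56 - 2q_T)/4 and q_T = (66 - 2q_Z)/4.
Solving the pair: q_Z = 23/3, q_T = 38/3.
Total output Q = 61/3, so price P = 77 - 2·(61/3) = 109/3.

36.33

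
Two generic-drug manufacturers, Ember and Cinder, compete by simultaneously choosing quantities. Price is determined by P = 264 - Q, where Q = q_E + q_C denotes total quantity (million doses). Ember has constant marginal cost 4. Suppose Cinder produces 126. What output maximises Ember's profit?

67

With the rival's output fixed at 126, Ember's profit is π_E = (264 - 126 - q_E)q_E - (4q_E) = (138 - q_E)q_E - (4q_E).
∂π_E/∂q_E = 134 - 2q_E = 0, so q_E = 67.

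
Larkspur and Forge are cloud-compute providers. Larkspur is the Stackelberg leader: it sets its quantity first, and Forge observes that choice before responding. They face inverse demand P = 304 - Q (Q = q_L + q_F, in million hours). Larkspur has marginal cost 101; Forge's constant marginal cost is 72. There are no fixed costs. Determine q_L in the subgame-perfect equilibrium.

87

Solve by backward induction. Given q_L, the follower Forge maximises π_F = (304 - q_L - q_F)q_F - 72q_F.
Setting the follower's marginal profit to zero, 232 - q_L - 2q_F = 0, i.e. q_F = (232 - q_L)/2.
The leader anticipates this reaction. Substituting into P = 304 - Q gives P = 188 - (1/2)q_L, so π_L = (188 - (1/2)q_L)q_L - 101q_L.
Leader FOC: 87 - q_L = 0, so q_L = 87.
Then q_F = (232 - 87)/2 = 145/2.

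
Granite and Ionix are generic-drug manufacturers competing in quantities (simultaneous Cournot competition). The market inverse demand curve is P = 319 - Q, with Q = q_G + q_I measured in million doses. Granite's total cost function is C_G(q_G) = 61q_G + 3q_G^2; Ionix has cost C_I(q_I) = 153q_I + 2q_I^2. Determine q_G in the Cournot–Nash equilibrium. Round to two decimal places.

Granite's profit: π_G = (319 - Q)q_G - (61q_G + 3q_G²). Setting ∂π_G/∂q_G = 0: 258 - 8q_G - (q_I) = 0.
Ionix's profit: π_I = (319 - Q)q_I - (153q_I + 2q_I²). Setting ∂π_I/∂q_I = 0: 166 - 6q_I - (q_G) = 0.
Best responses: q_G = (258 - q_I)/8, q_I = (166 - q_G)/6.
Substituting one into the other gives q_G = 1382/47 and q_I = 1070/47.

29.40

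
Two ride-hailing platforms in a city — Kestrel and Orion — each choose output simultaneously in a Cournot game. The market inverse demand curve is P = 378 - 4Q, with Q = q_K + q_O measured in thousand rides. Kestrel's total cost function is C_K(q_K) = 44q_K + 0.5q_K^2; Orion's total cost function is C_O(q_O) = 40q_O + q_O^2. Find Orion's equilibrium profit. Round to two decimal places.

Kestrel's profit: π_K = (378 - 4Q)q_K - (44q_K + (1/2)q_K²). Setting ∂π_K/∂q_K = 0: 334 - 9q_K - 4(q_O) = 0.
Orion's first-order condition: 338 - 10q_O - 4(q_K) = 0.
So q_K = (334 - 4q_O)/9 and q_O = (338 - 4q_K)/10.
Substituting one into the other gives q_K = 994/37 and q_O = 853/37.
Price P = 378 - 4·(1847/37) = 178.3243.
Orion's profit: 178.3243·(853/37) - 40·(853/37) - (853/37)² = 2657.4470.

2657.45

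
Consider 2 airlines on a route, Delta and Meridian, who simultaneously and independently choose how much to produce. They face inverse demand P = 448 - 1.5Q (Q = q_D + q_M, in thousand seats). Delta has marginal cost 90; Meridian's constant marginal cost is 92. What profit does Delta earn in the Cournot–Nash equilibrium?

9600

Delta's profit: π_D = (448 - 1.5Q)q_D - (90q_D). Setting ∂π_D/∂q_D = 0: 358 - 3q_D - (3/2)(q_M) = 0.
Meridian's profit: π_M = (448 - 1.5Q)q_M - (92q_M). Setting ∂π_M/∂q_M = 0: 356 - 3q_M - (3/2)(q_D) = 0.
Best responses: q_D = (358 - (3/2)q_M)/3, q_M = (356 - (3/2)q_D)/3.
Solving the pair: q_D = 80, q_M = 236/3.
Price P = 448 - (3/2)·(476/3) = 210.
Delta's profit: (210 - 90)·80 = 9600.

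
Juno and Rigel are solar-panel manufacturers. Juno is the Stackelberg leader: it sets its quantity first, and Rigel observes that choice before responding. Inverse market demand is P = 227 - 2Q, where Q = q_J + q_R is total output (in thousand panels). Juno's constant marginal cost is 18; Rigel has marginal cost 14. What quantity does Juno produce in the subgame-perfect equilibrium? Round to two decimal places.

The follower Rigel best-responds to any q_J: π_R = (227 - 2Q)q_R - 14q_R.
Follower FOC: 213 - 2q_J - 4q_R = 0, so q_R(q_J) = (213 - 2q_J)/4.
Juno substitutes q_R(q_J) into its own profit: π_J = q_J(227 - 2q_J - (213 - 2q_J)/2) - 18q_J = (241/2 - q_J)q_J - 18q_J.
Maximising: ∂π_J/∂q_J = 205/2 - 2q_J = 0, giving q_J = 205/4.
Then q_R = (213 - 2·(205/4))/4 = 221/8.

51.25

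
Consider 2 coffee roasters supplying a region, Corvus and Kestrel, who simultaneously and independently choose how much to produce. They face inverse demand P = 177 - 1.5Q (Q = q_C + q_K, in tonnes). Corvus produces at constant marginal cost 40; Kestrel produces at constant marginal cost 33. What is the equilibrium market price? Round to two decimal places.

Corvus's profit: π_C = (177 - 1.5Q)q_C - (40q_C). Setting ∂π_C/∂q_C = 0: 137 - 3q_C - (3/2)(q_K) = 0.
Kestrel's profit: π_K = (177 - 1.5Q)q_K - (33q_K). Setting ∂π_K/∂q_K = 0: 144 - 3q_K - (3/2)(q_C) = 0.
Best responses: q_C = (137 - (3/2)q_K)/3, q_K = (144 - (3/2)q_C)/3.
Solving the pair: q_C = 260/9, q_K = 302/9.
Total output Q = 562/9, so price P = 177 - (3/2)·(562/9) = 250/3.

83.33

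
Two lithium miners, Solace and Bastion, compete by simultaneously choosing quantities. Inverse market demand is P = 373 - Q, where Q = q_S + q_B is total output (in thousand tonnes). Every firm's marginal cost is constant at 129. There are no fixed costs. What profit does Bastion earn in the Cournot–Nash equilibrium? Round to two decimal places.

6615.11

Each firm earns π_i = (373 - Q)q_i - 129q_i.
First-order condition (treating rivals' output as given): 244 - 2q_i - q_j = 0.
By symmetry each firm produces the same amount; substituting q_j = q_i yields q_i = 244/3.
Price P = 373 - 488/3 = 631/3.
Bastion's profit: (631/3 - 129)·(244/3) = 6615.1111.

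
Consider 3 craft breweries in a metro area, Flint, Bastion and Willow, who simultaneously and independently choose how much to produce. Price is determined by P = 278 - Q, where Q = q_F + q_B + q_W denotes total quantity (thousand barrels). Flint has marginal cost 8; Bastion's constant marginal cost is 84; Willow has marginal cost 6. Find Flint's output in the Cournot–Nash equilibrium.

Flint's profit: π_F = (278 - Q)q_F - (8q_F). Setting ∂π_F/∂q_F = 0: 270 - 2q_F - (q_B + q_W) = 0.
Bastion's first-order condition: 194 - 2q_B - (q_F + q_W) = 0.
Willow's first-order condition: 272 - 2q_W - (q_F + q_B) = 0.
Adding the 3 first-order conditions: 736 − 4Q = 0, so Q = 184.
Back-substituting: q_F = (270 − 184) = 86, q_B = (194 − 184) = 10, q_W = (272 − 184) = 88.

86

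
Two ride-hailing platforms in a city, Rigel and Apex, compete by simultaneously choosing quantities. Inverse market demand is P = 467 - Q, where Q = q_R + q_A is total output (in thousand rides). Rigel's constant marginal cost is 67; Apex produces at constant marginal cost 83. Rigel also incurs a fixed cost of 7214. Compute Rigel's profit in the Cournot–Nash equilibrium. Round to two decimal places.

Rigel's profit: π_R = (467 - Q)q_R - (67q_R). Setting ∂π_R/∂q_R = 0: 400 - 2q_R - (q_A) = 0.
Apex's first-order condition: 384 - 2q_A - (q_R) = 0.
Best responses: q_R = (400 - q_A)/2, q_A = (384 - q_R)/2.
Solving the pair: q_R = 416/3, q_A = 368/3.
Price P = 467 - 784/3 = 617/3.
Rigel's profit: (617/3 - 67)·(416/3) - 7214 = 12014.4444.

12014.44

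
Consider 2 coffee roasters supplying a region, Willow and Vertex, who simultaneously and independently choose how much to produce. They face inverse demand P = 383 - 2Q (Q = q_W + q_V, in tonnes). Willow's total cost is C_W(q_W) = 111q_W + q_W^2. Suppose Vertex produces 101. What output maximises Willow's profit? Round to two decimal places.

With the rival's output fixed at 101, Willow's profit is π_W = (383 - 2·101 - 2q_W)q_W - (111q_W + q_W²) = (181 - 2q_W)q_W - (111q_W + q_W²).
∂π_W/∂q_W = 70 - 6q_W = 0, so q_W = 35/3.

11.67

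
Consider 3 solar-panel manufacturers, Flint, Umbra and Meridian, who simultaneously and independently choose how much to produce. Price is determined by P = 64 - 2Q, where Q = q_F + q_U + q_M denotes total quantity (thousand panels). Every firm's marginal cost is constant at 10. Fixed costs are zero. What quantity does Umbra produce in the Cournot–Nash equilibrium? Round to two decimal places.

6.75

Each firm earns π_i = (64 - 2Q)q_i - 10q_i.
First-order condition (treating rivals' output as given): 54 - 4q_i - 2·Σ_{j≠i} q_j = 0.
With identical firms every q_j equals q_i, so Σ_{j≠i} q_j = 2q_i and 54 = 8q_i, giving q_i = 27/4.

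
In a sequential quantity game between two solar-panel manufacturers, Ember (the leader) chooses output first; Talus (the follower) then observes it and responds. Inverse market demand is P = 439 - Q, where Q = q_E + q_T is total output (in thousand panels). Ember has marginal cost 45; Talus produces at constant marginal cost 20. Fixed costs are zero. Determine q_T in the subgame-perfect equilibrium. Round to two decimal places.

117.25

Solve by backward induction. Given q_E, the follower Talus maximises π_T = (439 - q_E - q_T)q_T - 20q_T.
Setting the follower's marginal profit to zero, 419 - q_E - 2q_T = 0, i.e. q_T = (419 - q_E)/2.
The leader anticipates this reaction. Substituting into P = 439 - Q gives P = 459/2 - (1/2)q_E, so π_E = (459/2 - (1/2)q_E)q_E - 45q_E.
The leader's first-order condition 369/2 - q_E = 0 yields q_E = 369/2.
Then q_T = (419 - 369/2)/2 = 469/4.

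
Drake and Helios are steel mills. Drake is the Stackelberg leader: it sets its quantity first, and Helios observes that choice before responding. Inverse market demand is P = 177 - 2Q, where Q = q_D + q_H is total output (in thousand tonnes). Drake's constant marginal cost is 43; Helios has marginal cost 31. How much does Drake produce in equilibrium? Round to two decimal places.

30.50

The follower Helios best-responds to any q_D: π_H = (177 - 2Q)q_H - 31q_H.
Follower FOC: 146 - 2q_D - 4q_H = 0, so q_H(q_D) = (146 - 2q_D)/4.
The leader anticipates this reaction. Substituting into P = 177 - 2Q gives P = 104 - q_D, so π_D = (104 - q_D)q_D - 43q_D.
The leader's first-order condition 61 - 2q_D = 0 yields q_D = 61/2.
Then q_H = (146 - 2·(61/2))/4 = 85/4.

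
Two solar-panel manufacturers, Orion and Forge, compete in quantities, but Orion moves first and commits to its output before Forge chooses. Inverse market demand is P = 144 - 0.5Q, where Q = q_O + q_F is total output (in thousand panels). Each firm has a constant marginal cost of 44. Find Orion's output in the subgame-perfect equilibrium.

The follower Forge best-responds to any q_O: π_F = (144 - 0.5Q)q_F - 44q_F.
Follower FOC: 100 - (1/2)q_O - q_F = 0, so q_F(q_O) = (100 - (1/2)q_O).
The leader anticipates this reaction. Substituting into P = 144 - 0.5Q gives P = 94 - (1/4)q_O, so π_O = (94 - (1/4)q_O)q_O - 44q_O.
The leader's first-order condition 50 - (1/2)q_O = 0 yields q_O = 100.
Then q_F = (100 - (1/2)·100) = 50.

100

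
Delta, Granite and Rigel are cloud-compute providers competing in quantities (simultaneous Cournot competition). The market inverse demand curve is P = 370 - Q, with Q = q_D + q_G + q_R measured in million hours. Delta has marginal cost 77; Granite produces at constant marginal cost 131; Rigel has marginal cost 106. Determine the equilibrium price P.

Delta's profit: π_D = (370 - Q)q_D - (77q_D). Setting ∂π_D/∂q_D = 0: 293 - 2q_D - (q_G + q_R) = 0.
Granite's first-order condition: 239 - 2q_G - (q_D + q_R) = 0.
Rigel's first-order condition: 264 - 2q_R - (q_D + q_G) = 0.
Summing all 3 equations gives 796 − 4Q = 0, hence Q = 199.
Back-substituting: q_D = (293 − 199) = 94, q_G = (239 − 199) = 40, q_R = (264 − 199) = 65.
Total output Q = 199, so price P = 370 - 199 = 171.

171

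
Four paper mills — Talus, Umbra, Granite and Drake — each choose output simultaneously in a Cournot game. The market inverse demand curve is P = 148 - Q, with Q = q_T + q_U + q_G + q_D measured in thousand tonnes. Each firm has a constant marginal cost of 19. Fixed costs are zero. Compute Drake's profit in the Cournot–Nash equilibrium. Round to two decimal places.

665.64

A representative firm's profit is π_i = q_i(148 - Q) - 19q_i.
First-order condition (treating rivals' output as given): 129 - 2q_i - Σ_{j≠i} q_j = 0.
With identical firms every q_j equals q_i, so Σ_{j≠i} q_j = 3q_i and 129 = 5q_i, giving q_i = 129/5.
Price P = 148 - 516/5 = 224/5.
Drake's profit: (224/5 - 19)·(129/5) = 665.6400.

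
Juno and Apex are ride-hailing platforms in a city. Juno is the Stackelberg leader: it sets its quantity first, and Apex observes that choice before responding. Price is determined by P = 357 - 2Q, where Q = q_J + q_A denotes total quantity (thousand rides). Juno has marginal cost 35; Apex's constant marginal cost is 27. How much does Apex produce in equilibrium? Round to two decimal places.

43.25

Solve by backward induction. Given q_J, the follower Apex maximises π_A = (357 - 2q_J - 2q_A)q_A - 27q_A.
Setting the follower's marginal profit to zero, 330 - 2q_J - 4q_A = 0, i.e. q_A = (330 - 2q_J)/4.
Juno substitutes q_A(q_J) into its own profit: π_J = q_J(357 - 2q_J - (330 - 2q_J)/2) - 35q_J = (192 - q_J)q_J - 35q_J.
Maximising: ∂π_J/∂q_J = 157 - 2q_J = 0, giving q_J = 157/2.
Then q_A = (330 - 2·(157/2))/4 = 173/4.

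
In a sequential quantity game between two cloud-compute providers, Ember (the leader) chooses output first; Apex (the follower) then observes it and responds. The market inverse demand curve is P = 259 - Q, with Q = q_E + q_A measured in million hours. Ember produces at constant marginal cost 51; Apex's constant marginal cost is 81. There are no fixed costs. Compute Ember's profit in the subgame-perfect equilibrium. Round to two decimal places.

7080.50

Solve by backward induction. Given q_E, the follower Apex maximises π_A = (259 - q_E - q_A)q_A - 81q_A.
Follower FOC: 178 - q_E - 2q_A = 0, so q_A(q_E) = (178 - q_E)/2.
The leader anticipates this reaction. Substituting into P = 259 - Q gives P = 170 - (1/2)q_E, so π_E = (170 - (1/2)q_E)q_E - 51q_E.
Leader FOC: 119 - q_E = 0, so q_E = 119.
Then q_A = (178 - 119)/2 = 59/2.
Price P = 259 - 297/2 = 221/2.
Ember's profit: (221/2 - 51)·119 = 7080.5000.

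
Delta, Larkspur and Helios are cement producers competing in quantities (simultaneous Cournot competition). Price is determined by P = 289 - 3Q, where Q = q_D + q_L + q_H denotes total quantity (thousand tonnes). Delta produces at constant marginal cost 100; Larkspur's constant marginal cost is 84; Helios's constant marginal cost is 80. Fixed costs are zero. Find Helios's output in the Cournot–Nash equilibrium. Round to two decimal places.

Delta's profit: π_D = (289 - 3Q)q_D - (100q_D). Setting ∂π_D/∂q_D = 0: 189 - 6q_D - 3(q_L + q_H) = 0.
Larkspur's first-order condition: 205 - 6q_L - 3(q_D + q_H) = 0.
Helios's profit: π_H = (289 - 3Q)q_H - (80q_H). Setting ∂π_H/∂q_H = 0: 209 - 6q_H - 3(q_D + q_L) = 0.
Summing all 3 equations gives 603 − 12Q = 0, hence Q = 201/4.
Back-substituting: q_D = (189 − 603/4)/3 = 51/4, q_L = (205 − 603/4)/3 = 217/12, q_H = (209 − 603/4)/3 = 233/12.

19.42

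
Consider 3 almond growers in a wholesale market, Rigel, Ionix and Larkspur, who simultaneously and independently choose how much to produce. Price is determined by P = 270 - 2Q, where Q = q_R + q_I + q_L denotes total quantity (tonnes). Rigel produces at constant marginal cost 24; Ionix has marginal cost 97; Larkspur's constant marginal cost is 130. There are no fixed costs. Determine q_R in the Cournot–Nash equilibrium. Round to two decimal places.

53.13

Rigel's profit: π_R = (270 - 2Q)q_R - (24q_R). Setting ∂π_R/∂q_R = 0: 246 - 4q_R - 2(q_I + q_L) = 0.
Ionix's first-order condition: 173 - 4q_I - 2(q_R + q_L) = 0.
Larkspur's profit: π_L = (270 - 2Q)q_L - (130q_L). Setting ∂π_L/∂q_L = 0: 140 - 4q_L - 2(q_R + q_I) = 0.
Adding the 3 conditions: 559 − 4Q − 4Q = 0, i.e. Q = 559/8.
Back-substituting: q_R = (246 − 559/4)/2 = 425/8, q_I = (173 − 559/4)/2 = 133/8, q_L = (140 − 559/4)/2 = 1/8.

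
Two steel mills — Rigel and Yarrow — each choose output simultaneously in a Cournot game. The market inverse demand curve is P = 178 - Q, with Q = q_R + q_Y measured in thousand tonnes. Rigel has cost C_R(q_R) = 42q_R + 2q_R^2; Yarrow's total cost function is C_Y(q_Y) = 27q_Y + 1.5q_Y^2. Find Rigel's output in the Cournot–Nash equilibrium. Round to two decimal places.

18.24

Rigel's profit: π_R = (178 - Q)q_R - (42q_R + 2q_R²). Setting ∂π_R/∂q_R = 0: 136 - 6q_R - (q_Y) = 0.
Yarrow's profit: π_Y = (178 - Q)q_Y - (27q_Y + (3/2)q_Y²). Setting ∂π_Y/∂q_Y = 0: 151 - 5q_Y - (q_R) = 0.
Best responses: q_R = (136 - q_Y)/6, q_Y = (151 - q_R)/5.
Solving the pair: q_R = 529/29, q_Y = 770/29.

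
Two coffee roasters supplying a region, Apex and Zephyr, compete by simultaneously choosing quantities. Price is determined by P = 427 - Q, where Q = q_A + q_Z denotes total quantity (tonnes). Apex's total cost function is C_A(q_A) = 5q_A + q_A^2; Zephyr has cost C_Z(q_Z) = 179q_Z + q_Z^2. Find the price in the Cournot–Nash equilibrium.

Apex's profit: π_A = (427 - Q)q_A - (5q_A + q_A²). Setting ∂π_A/∂q_A = 0: 422 - 4q_A - (q_Z) = 0.
Zephyr's first-order condition: 248 - 4q_Z - (q_A) = 0.
Best responses: q_A = (422 - q_Z)/4, q_Z = (248 - q_A)/4.
Substituting one into the other gives q_A = 96 and q_Z = 38.
Total output Q = 134, so price P = 427 - 134 = 293.

293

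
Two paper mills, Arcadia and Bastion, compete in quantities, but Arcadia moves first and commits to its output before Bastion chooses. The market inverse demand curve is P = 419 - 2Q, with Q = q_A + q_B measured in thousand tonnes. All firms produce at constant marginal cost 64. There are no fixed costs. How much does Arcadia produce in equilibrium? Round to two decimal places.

88.75

Solve by backward induction. Given q_A, the follower Bastion maximises π_B = (419 - 2q_A - 2q_B)q_B - 64q_B.
∂π_B/∂q_B = 355 - 2q_A - 4q_B = 0 gives the reaction function q_B = (355 - 2q_A)/4.
Arcadia substitutes q_B(q_A) into its own profit: π_A = q_A(419 - 2q_A - (355 - 2q_A)/2) - 64q_A = (483/2 - q_A)q_A - 64q_A.
Leader FOC: 355/2 - 2q_A = 0, so q_A = 355/4.
Then q_B = (355 - 2·(355/4))/4 = 355/8.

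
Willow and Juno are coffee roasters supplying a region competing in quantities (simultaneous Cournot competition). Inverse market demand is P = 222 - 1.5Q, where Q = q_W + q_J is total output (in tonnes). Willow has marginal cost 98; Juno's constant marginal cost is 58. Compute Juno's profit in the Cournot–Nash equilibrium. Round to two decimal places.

Willow's profit: π_W = (222 - 1.5Q)q_W - (98q_W). Setting ∂π_W/∂q_W = 0: 124 - 3q_W - (3/2)(q_J) = 0.
Juno's profit: π_J = (222 - 1.5Q)q_J - (58q_J). Setting ∂π_J/∂q_J = 0: 164 - 3q_J - (3/2)(q_W) = 0.
Best responses: q_W = (124 - (3/2)q_J)/3, q_J = (164 - (3/2)q_W)/3.
Substituting one into the other gives q_W = 56/3 and q_J = 136/3.
Price P = 222 - (3/2)·64 = 126.
Juno's profit: (126 - 58)·(136/3) = 3082.6667.

3082.67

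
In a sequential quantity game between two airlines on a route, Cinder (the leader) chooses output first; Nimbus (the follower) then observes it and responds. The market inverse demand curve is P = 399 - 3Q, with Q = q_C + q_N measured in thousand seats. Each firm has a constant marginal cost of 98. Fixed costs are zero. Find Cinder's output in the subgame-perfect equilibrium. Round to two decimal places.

The follower Nimbus best-responds to any q_C: π_N = (399 - 3Q)q_N - 98q_N.
Setting the follower's marginal profit to zero, 301 - 3q_C - 6q_N = 0, i.e. q_N = (301 - 3q_C)/6.
Cinder substitutes q_N(q_C) into its own profit: π_C = q_C(399 - 3q_C - (301 - 3q_C)/2) - 98q_C = (497/2 - (3/2)q_C)q_C - 98q_C.
The leader's first-order condition 301/2 - 3q_C = 0 yields q_C = 301/6.
Then q_N = (301 - 3·(301/6))/6 = 301/12.

50.17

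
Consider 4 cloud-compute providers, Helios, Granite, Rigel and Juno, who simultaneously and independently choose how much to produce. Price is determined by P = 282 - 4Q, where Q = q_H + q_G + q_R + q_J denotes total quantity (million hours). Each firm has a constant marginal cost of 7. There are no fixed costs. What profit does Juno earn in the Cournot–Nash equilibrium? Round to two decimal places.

756.25

Each firm earns π_i = (282 - 4Q)q_i - 7q_i.
First-order condition (treating rivals' output as given): 275 - 8q_i - 4·Σ_{j≠i} q_j = 0.
By symmetry each firm produces the same amount; substituting Σ_{j≠i} q_j = 3q_i yields q_i = 275/20 = 55/4.
Price P = 282 - 4·55 = 62.
Juno's profit: (62 - 7)·(55/4) = 756.2500.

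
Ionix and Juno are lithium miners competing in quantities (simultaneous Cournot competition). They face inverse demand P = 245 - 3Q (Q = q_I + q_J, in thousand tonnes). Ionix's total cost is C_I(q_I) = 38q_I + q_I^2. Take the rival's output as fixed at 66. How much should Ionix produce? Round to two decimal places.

1.13

With the rival's output fixed at 66, Ionix's profit is π_I = (245 - 3·66 - 3q_I)q_I - (38q_I + q_I²) = (47 - 3q_I)q_I - (38q_I + q_I²).
∂π_I/∂q_I = 9 - 8q_I = 0, so q_I = 9/8.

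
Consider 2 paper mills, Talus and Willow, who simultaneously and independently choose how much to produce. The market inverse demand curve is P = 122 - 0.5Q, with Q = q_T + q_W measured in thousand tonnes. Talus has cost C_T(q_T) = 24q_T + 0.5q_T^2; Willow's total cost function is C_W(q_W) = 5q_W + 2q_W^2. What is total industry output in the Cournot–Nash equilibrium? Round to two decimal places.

Talus's profit: π_T = (122 - 0.5Q)q_T - (24q_T + (1/2)q_T²). Setting ∂π_T/∂q_T = 0: 98 - 2q_T - (1/2)(q_W) = 0.
Willow's profit: π_W = (122 - 0.5Q)q_W - (5q_W + 2q_W²). Setting ∂π_W/∂q_W = 0: 117 - 5q_W - (1/2)(q_T) = 0.
Best responses: q_T = (98 - (1/2)q_W)/2, q_W = (117 - (1/2)q_T)/5.
Solving the pair: q_T = 1726/39, q_W = 740/39.
Total output Q = 1726/39 + 740/39 = 822/13.

63.23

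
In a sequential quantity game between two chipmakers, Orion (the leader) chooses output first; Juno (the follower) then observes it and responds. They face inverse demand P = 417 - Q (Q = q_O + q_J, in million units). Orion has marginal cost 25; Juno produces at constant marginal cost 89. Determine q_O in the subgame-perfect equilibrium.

228

The follower Juno best-responds to any q_O: π_J = (417 - Q)q_J - 89q_J.
Follower FOC: 328 - q_O - 2q_J = 0, so q_J(q_O) = (328 - q_O)/2.
Orion substitutes q_J(q_O) into its own profit: π_O = q_O(417 - q_O - (328 - q_O)/2) - 25q_O = (253 - (1/2)q_O)q_O - 25q_O.
Leader FOC: 228 - q_O = 0, so q_O = 228.
Then q_J = (328 - 228)/2 = 50.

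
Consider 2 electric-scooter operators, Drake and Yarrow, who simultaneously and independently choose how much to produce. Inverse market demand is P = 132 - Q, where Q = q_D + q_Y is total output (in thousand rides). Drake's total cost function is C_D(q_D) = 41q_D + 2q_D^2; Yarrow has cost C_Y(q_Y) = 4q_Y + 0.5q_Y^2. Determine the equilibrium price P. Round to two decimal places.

83.65

Drake's profit: π_D = (132 - Q)q_D - (41q_D + 2q_D²). Setting ∂π_D/∂q_D = 0: 91 - 6q_D - (q_Y) = 0.
Yarrow's profit: π_Y = (132 - Q)q_Y - (4q_Y + (1/2)q_Y²). Setting ∂π_Y/∂q_Y = 0: 128 - 3q_Y - (q_D) = 0.
Rearranging gives the reaction functions q_D = (91 - q_Y)/6 and q_Y = (128 - q_D)/3.
Solving the pair: q_D = 145/17, q_Y = 677/17.
Total output Q = 822/17, so price P = 132 - 822/17 = 1422/17.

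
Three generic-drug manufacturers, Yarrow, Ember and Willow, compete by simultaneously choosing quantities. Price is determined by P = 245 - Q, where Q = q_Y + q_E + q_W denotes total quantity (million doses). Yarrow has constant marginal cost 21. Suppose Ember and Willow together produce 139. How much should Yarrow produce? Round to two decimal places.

With rivals' combined output fixed at 139, Yarrow's profit is π_Y = (245 - 139 - q_Y)q_Y - (21q_Y) = (106 - q_Y)q_Y - (21q_Y).
∂π_Y/∂q_Y = 85 - 2q_Y = 0, so q_Y = 85/2.

42.50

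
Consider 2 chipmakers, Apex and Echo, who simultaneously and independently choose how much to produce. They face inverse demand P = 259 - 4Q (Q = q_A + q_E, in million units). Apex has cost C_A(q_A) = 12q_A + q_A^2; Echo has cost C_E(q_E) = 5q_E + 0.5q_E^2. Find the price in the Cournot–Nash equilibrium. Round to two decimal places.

109.86

Apex's profit: π_A = (259 - 4Q)q_A - (12q_A + q_A²). Setting ∂π_A/∂q_A = 0: 247 - 10q_A - 4(q_E) = 0.
Echo's first-order condition: 254 - 9q_E - 4(q_A) = 0.
Rearranging gives the reaction functions q_A = (247 - 4q_E)/10 and q_E = (254 - 4q_A)/9.
Solving the pair: q_A = 1207/74, q_E = 776/37.
Total output Q = 37.2838, so price P = 259 - 4·37.2838 = 109.8649.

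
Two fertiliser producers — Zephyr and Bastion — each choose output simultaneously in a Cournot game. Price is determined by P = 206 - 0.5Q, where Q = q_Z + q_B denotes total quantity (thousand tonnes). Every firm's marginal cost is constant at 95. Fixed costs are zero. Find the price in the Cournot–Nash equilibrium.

A representative firm's profit is π_i = q_i(206 - 0.5Q) - 95q_i.
Setting ∂π_i/∂q_i = 0 with rivals' quantities fixed: 111 - q_i - (1/2)q_j = 0.
With identical firms every q_j equals q_i, so q_j = q_i and 111 = (3/2)q_i, giving q_i = 74.
Total output Q = 148, so price P = 206 - (1/2)·148 = 132.

132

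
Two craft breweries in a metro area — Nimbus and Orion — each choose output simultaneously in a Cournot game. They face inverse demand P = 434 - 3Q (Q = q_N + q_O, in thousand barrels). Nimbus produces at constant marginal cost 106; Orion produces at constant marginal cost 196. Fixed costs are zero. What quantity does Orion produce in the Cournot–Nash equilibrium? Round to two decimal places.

16.44

Nimbus's profit: π_N = (434 - 3Q)q_N - (106q_N). Setting ∂π_N/∂q_N = 0: 328 - 6q_N - 3(q_O) = 0.
Orion's first-order condition: 238 - 6q_O - 3(q_N) = 0.
Best responses: q_N = (328 - 3q_O)/6, q_O = (238 - 3q_N)/6.
Substituting one into the other gives q_N = 418/9 and q_O = 148/9.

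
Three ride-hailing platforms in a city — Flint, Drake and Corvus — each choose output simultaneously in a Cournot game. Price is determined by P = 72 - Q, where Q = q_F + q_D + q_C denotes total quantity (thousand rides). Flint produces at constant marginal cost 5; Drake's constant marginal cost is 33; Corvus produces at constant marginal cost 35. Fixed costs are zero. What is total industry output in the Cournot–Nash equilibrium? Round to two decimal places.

Flint's profit: π_F = (72 - Q)q_F - (5q_F). Setting ∂π_F/∂q_F = 0: 67 - 2q_F - (q_D + q_C) = 0.
Drake's first-order condition: 39 - 2q_D - (q_F + q_C) = 0.
Corvus's first-order condition: 37 - 2q_C - (q_F + q_D) = 0.
Adding the 3 first-order conditions: 143 − 4Q = 0, so Q = 143/4.
Back-substituting: q_F = (67 − 143/4) = 125/4, q_D = (39 − 143/4) = 13/4, q_C = (37 − 143/4) = 5/4.
Total output Q = 125/4 + 13/4 + 5/4 = 143/4.

35.75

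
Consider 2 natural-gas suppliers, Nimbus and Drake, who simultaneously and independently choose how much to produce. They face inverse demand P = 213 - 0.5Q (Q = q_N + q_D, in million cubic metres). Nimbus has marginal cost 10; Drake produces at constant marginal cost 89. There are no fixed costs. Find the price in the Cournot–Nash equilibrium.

Nimbus's profit: π_N = (213 - 0.5Q)q_N - (10q_N). Setting ∂π_N/∂q_N = 0: 203 - q_N - (1/2)(q_D) = 0.
Drake's first-order condition: 124 - q_D - (1/2)(q_N) = 0.
Rearranging gives the reaction functions q_N = (203 - (1/2)q_D) and q_D = (124 - (1/2)q_N).
Substituting one into the other gives q_N = 188 and q_D = 30.
Total output Q = 218, so price P = 213 - (1/2)·218 = 104.

104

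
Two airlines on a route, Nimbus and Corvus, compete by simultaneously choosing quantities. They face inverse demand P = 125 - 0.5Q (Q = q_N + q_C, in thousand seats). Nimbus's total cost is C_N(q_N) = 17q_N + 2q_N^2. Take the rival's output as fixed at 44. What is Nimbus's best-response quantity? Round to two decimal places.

With the rival's output fixed at 44, Nimbus's profit is π_N = (125 - (1/2)·44 - (1/2)q_N)q_N - (17q_N + 2q_N²) = (103 - (1/2)q_N)q_N - (17q_N + 2q_N²).
∂π_N/∂q_N = 86 - 5q_N = 0, so q_N = 86/5.

17.20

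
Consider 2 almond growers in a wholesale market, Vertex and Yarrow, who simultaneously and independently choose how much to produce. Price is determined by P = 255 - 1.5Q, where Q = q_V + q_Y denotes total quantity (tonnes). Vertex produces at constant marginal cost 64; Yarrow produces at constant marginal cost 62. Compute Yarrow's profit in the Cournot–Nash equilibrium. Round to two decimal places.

2816.67

Vertex's profit: π_V = (255 - 1.5Q)q_V - (64q_V). Setting ∂π_V/∂q_V = 0: 191 - 3q_V - (3/2)(q_Y) = 0.
Yarrow's profit: π_Y = (255 - 1.5Q)q_Y - (62q_Y). Setting ∂π_Y/∂q_Y = 0: 193 - 3q_Y - (3/2)(q_V) = 0.
So q_V = (191 - (3/2)q_Y)/3 and q_Y = (193 - (3/2)q_V)/3.
Substituting one into the other gives q_V = 42 and q_Y = 130/3.
Price P = 255 - (3/2)·(256/3) = 127.
Yarrow's profit: (127 - 62)·(130/3) = 2816.6667.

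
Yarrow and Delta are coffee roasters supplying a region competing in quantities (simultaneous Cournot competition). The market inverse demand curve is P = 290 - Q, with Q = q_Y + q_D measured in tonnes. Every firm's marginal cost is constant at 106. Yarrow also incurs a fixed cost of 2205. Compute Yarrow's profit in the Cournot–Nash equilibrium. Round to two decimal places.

1556.78

A representative firm's profit is π_i = q_i(290 - Q) - 106q_i.
Setting ∂π_i/∂q_i = 0 with rivals' quantities fixed: 184 - 2q_i - q_j = 0.
By symmetry each firm produces the same amount; substituting q_j = q_i yields q_i = 184/3.
Price P = 290 - 368/3 = 502/3.
Yarrow's profit: (502/3 - 106)·(184/3) - 2205 = 1556.7778.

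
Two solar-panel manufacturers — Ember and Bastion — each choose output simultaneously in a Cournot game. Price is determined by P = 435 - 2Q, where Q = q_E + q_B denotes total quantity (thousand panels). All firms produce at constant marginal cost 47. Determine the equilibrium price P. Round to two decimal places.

176.33

A representative firm's profit is π_i = q_i(435 - 2Q) - 47q_i.
Setting ∂π_i/∂q_i = 0 with rivals' quantities fixed: 388 - 4q_i - 2q_j = 0.
By symmetry each firm produces the same amount; substituting q_j = q_i yields q_i = 388/6 = 194/3.
Total output Q = 388/3, so price P = 435 - 2·(388/3) = 529/3.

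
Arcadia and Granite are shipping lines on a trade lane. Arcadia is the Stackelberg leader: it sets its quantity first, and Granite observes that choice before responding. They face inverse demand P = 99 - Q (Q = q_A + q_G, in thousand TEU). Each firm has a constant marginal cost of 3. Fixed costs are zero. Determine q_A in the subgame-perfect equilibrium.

The follower Granite best-responds to any q_A: π_G = (99 - Q)q_G - 3q_G.
Setting the follower's marginal profit to zero, 96 - q_A - 2q_G = 0, i.e. q_G = (96 - q_A)/2.
Arcadia substitutes q_G(q_A) into its own profit: π_A = q_A(99 - q_A - (96 - q_A)/2) - 3q_A = (51 - (1/2)q_A)q_A - 3q_A.
Maximising: ∂π_A/∂q_A = 48 - q_A = 0, giving q_A = 48.
Then q_G = (96 - 48)/2 = 24.

48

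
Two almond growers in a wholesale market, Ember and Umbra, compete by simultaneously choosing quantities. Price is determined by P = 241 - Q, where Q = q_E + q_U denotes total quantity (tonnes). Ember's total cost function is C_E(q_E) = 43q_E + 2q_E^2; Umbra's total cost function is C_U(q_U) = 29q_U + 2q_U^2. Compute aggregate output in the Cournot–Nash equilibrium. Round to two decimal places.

58.57

Ember's profit: π_E = (241 - Q)q_E - (43q_E + 2q_E²). Setting ∂π_E/∂q_E = 0: 198 - 6q_E - (q_U) = 0.
Umbra's first-order condition: 212 - 6q_U - (q_E) = 0.
Best responses: q_E = (198 - q_U)/6, q_U = (212 - q_E)/6.
Substituting one into the other gives q_E = 976/35 and q_U = 1074/35.
Total output Q = 976/35 + 1074/35 = 410/7.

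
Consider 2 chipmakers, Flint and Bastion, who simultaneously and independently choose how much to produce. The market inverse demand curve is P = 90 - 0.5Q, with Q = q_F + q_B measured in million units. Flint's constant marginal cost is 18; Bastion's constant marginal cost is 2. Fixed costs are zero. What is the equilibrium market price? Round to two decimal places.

Flint's profit: π_F = (90 - 0.5Q)q_F - (18q_F). Setting ∂π_F/∂q_F = 0: 72 - q_F - (1/2)(q_B) = 0.
Bastion's first-order condition: 88 - q_B - (1/2)(q_F) = 0.
Rearranging gives the reaction functions q_F = (72 - (1/2)q_B) and q_B = (88 - (1/2)q_F).
Substituting one into the other gives q_F = 112/3 and q_B = 208/3.
Total output Q = 320/3, so price P = 90 - (1/2)·(320/3) = 110/3.

36.67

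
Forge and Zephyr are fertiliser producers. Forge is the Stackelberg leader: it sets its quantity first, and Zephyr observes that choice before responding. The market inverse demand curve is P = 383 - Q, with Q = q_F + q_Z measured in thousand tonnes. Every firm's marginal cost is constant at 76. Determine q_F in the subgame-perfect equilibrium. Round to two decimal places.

153.50

The follower Zephyr best-responds to any q_F: π_Z = (383 - Q)q_Z - 76q_Z.
Setting the follower's marginal profit to zero, 307 - q_F - 2q_Z = 0, i.e. q_Z = (307 - q_F)/2.
Forge substitutes q_Z(q_F) into its own profit: π_F = q_F(383 - q_F - (307 - q_F)/2) - 76q_F = (459/2 - (1/2)q_F)q_F - 76q_F.
Maximising: ∂π_F/∂q_F = 307/2 - q_F = 0, giving q_F = 307/2.
Then q_Z = (307 - 307/2)/2 = 307/4.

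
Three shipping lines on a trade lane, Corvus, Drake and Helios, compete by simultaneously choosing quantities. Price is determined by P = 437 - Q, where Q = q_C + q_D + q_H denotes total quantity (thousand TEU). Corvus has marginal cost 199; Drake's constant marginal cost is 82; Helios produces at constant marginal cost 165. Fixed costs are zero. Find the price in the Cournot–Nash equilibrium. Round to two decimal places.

Corvus's profit: π_C = (437 - Q)q_C - (199q_C). Setting ∂π_C/∂q_C = 0: 238 - 2q_C - (q_D + q_H) = 0.
Drake's profit: π_D = (437 - Q)q_D - (82q_D). Setting ∂π_D/∂q_D = 0: 355 - 2q_D - (q_C + q_H) = 0.
Helios's first-order condition: 272 - 2q_H - (q_C + q_D) = 0.
Summing all 3 equations gives 865 − 4Q = 0, hence Q = 865/4.
Back-substituting: q_C = (238 − 865/4) = 87/4, q_D = (355 − 865/4) = 555/4, q_H = (272 − 865/4) = 223/4.
Total output Q = 865/4, so price P = 437 - 865/4 = 883/4.

220.75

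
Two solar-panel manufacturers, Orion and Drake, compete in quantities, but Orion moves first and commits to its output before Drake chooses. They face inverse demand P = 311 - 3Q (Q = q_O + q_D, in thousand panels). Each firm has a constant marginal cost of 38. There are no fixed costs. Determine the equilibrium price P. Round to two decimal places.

106.25

Solve by backward induction. Given q_O, the follower Drake maximises π_D = (311 - 3q_O - 3q_D)q_D - 38q_D.
Follower FOC: 273 - 3q_O - 6q_D = 0, so q_D(q_O) = (273 - 3q_O)/6.
The leader anticipates this reaction. Substituting into P = 311 - 3Q gives P = 349/2 - (3/2)q_O, so π_O = (349/2 - (3/2)q_O)q_O - 38q_O.
Maximising: ∂π_O/∂q_O = 273/2 - 3q_O = 0, giving q_O = 91/2.
Then q_D = (273 - 3·(91/2))/6 = 91/4.
Total output Q = 273/4, so price P = 311 - 3·(273/4) = 425/4.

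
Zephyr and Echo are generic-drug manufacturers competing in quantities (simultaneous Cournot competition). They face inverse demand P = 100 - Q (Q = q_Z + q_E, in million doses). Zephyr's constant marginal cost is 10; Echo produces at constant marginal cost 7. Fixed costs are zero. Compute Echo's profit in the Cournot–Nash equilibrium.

Zephyr's profit: π_Z = (100 - Q)q_Z - (10q_Z). Setting ∂π_Z/∂q_Z = 0: 90 - 2q_Z - (q_E) = 0.
Echo's profit: π_E = (100 - Q)q_E - (7q_E). Setting ∂π_E/∂q_E = 0: 93 - 2q_E - (q_Z) = 0.
Rearranging gives the reaction functions q_Z = (90 - q_E)/2 and q_E = (93 - q_Z)/2.
Solving the pair: q_Z = 29, q_E = 32.
Price P = 100 - 61 = 39.
Echo's profit: (39 - 7)·32 = 1024.

1024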